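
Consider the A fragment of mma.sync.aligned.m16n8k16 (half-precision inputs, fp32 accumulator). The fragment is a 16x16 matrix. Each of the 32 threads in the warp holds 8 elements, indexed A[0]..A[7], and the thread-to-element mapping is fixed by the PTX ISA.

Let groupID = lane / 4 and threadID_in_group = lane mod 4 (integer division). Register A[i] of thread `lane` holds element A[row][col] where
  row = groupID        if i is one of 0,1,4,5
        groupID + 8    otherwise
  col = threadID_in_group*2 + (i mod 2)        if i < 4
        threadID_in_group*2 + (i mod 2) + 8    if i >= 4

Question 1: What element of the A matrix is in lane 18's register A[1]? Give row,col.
4,5

lane 18: grp=4 (18/4), tig=2 (18%4)
i=1: r=4+0=4, c=2*2+1+0=5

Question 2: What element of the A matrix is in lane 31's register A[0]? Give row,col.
lane 31: gid=7 (31/4), tid=3 (31%4)
i=0: r=7+0=7, c=3*2+0+0=6

7,6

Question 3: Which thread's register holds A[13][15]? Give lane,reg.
r=13->g=5,rb=1  c=15->cb=1,t=3,b0=1
L=5*4+3=23  i=1*4+1*2+1=7

23,7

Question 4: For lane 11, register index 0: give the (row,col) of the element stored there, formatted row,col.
2,6

lane 11=>11/4=2, 11 mod 4=3
i=0  r:2+0=>2  c:2·3+0+0=>6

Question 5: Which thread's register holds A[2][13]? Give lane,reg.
r=2⇒gr=2,Rb=0  c=13⇒Cb=1,th=2,odd=1
L=2*4+2=10  i=1*4+0*2+1=5

10,5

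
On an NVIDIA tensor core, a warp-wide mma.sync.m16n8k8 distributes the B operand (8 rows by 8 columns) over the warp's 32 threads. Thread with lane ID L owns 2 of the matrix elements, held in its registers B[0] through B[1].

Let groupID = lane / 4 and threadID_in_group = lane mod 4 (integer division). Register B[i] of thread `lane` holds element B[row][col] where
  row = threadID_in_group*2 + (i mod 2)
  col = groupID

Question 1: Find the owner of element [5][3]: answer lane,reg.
14,1

c=3->g=3  r=5->t=2,b0=1
L=3*4+2=14  i=1=1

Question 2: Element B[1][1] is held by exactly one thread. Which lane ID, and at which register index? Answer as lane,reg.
4,1

c=1→G=1  r=1→T=0,p=1
L=1*4+0=4  i=1=1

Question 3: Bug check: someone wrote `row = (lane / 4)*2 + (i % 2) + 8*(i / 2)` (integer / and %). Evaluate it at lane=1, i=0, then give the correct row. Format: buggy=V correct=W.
`(lane / 4)*2 + (i % 2) + 8*(i / 2)`[1,0]->0
lane 1: gid=0 (1/4), tid=1 (1%4)
i=0: r=1*2+0=2, c=gid=0
row: 0 vs 2

buggy=0 correct=2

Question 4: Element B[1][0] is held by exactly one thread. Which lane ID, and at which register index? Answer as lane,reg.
c=0->g=0  r=1->t=0,b0=1
L=0*4+0=0  i=1=1

0,1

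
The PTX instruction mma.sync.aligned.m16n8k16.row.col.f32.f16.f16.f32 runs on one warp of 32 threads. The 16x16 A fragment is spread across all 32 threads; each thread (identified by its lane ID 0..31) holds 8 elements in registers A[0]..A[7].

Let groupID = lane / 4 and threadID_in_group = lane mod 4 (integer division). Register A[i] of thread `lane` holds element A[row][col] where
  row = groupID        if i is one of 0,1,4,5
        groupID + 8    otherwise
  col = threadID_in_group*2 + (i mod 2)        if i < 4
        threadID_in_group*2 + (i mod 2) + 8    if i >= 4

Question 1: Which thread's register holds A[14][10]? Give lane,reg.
r: 14->gid=6,r8=1  c: 10->c8=1,tid=1,i&1=0
L=6*4+1=25  i=1*4+1*2+0=6

25,6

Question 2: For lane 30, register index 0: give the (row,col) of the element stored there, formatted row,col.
lane 30⇒30/4=7, 30 mod 4=2
i=0  r:7+0⇒7  c:2·2+0+0⇒4

7,4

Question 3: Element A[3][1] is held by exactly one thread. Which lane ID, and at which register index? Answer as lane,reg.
12,1

r=3→G=3,rhi=0  c=1→chi=0,T=0,p=1
L=3*4+0=12  i=0*4+0*2+1=1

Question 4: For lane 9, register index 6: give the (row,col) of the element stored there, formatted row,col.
10,10

L=9->g=9>>2=2, t=9&3=1
[6]->row 2+8=10  col 1·2+0+8=10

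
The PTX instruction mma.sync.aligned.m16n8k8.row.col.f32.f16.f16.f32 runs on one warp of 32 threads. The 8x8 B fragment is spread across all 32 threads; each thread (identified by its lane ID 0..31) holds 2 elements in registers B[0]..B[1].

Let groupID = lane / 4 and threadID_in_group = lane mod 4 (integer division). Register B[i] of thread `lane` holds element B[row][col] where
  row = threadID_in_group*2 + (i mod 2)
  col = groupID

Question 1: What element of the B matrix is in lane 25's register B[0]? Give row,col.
lane 25: g=6 (25/4), t=1 (25%4)
i=0: r=1*2+0=2, c=g=6

2,6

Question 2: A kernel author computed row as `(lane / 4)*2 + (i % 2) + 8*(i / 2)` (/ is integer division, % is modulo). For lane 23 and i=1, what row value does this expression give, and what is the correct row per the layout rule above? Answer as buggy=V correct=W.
buggy=11 correct=7

`(lane / 4)*2 + (i % 2) + 8*(i / 2)`[23,1]->11
23: gid=5,tid=3
[1] (3*2+1,5) = (7,5)
row: 11 vs 7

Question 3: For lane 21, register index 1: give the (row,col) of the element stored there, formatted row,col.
3,5

L=21=>grp=21>>2=5, tig=21&3=1
[1]=>row 1·2+1=3  col grp=5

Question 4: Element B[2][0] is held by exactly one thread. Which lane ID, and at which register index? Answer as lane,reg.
c: 0->gid=0  r: 2->tid=1,i&1=0
L=0*4+1=1  i=0=0

1,0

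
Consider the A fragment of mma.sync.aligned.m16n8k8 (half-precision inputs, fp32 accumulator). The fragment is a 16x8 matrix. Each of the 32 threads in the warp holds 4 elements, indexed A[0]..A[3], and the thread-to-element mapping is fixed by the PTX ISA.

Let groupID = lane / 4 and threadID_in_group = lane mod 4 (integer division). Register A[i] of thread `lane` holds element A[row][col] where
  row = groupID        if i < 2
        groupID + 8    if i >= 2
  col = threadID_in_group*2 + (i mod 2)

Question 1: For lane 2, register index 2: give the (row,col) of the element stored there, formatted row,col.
8,4

lane 2: gr=0 (2/4), th=2 (2%4)
i=2: r=0+8=8, c=2*2+0=4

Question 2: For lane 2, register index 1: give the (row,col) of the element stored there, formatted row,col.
lane 2⇒2/4=0, 2 mod 4=2
i=1  r:0+0⇒0  c:2·2+1⇒5

0,5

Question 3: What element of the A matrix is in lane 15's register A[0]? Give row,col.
3,6

lane 15=>15/4=3, 15 mod 4=3
i=0  r:3+0=>3  c:2·3+0=>6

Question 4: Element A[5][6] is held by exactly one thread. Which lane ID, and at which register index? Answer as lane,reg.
23,0

r=5⇒gr=5,Rb=0  c=6⇒th=3,odd=0
L=5*4+3=23  i=0*2+0=0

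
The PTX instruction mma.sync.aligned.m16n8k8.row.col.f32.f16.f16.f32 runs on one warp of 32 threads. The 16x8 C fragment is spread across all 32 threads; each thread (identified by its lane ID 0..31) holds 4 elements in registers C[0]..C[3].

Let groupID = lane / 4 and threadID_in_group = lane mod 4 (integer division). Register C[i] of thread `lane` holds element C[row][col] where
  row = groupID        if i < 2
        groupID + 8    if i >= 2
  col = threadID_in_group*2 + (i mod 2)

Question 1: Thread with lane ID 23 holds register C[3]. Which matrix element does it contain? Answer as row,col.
L=23⇒gr=23>>2=5, th=23&3=3
[3]⇒row 5+8=13  col 3·2+1=7

13,7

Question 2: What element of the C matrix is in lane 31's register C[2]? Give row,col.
lane 31: G=7 (31/4), T=3 (31%4)
i=2: r=7+8=15, c=3*2+0=6

15,6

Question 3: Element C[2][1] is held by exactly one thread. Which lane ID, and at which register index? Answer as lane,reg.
r=2->g=2,rb=0  c=1->t=0,b0=1
L=2*4+0=8  i=0*2+1=1

8,1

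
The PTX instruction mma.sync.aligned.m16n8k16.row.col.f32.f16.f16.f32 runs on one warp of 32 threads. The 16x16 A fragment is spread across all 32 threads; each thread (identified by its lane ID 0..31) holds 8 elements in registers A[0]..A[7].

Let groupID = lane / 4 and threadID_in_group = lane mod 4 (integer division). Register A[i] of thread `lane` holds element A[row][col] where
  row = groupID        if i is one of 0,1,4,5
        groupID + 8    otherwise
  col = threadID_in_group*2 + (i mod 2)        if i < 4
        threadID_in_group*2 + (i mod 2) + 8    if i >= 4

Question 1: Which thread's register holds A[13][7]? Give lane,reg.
r: 13->gid=5,r8=1  c: 7->c8=0,tid=3,i&1=1
L=5*4+3=23  i=0*4+1*2+1=3

23,3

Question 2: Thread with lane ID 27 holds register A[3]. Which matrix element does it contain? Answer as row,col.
14,7

27: g=6,t=3
[3] (6+8,3*2+1+0) = (14,7)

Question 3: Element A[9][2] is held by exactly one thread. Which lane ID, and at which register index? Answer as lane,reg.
r=9→G=1,rhi=1  c=2→chi=0,T=1,p=0
L=1*4+1=5  i=0*4+1*2+0=2

5,2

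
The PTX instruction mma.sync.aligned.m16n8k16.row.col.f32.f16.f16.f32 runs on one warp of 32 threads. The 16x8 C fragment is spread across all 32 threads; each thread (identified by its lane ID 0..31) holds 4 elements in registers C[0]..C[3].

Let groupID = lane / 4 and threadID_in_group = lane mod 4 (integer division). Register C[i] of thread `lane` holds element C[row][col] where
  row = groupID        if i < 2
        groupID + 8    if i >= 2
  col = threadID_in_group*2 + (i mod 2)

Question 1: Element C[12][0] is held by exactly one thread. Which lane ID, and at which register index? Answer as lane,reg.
16,2

r: 12->gid=4,r8=1  c: 0->tid=0,i&1=0
L=4*4+0=16  i=1*2+0=2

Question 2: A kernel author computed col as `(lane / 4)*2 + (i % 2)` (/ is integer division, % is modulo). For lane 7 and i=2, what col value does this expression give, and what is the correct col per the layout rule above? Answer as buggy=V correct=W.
buggy=2 correct=6

`(lane / 4)*2 + (i % 2)`[7,2]=>2
lane 7: grp=1 (7/4), tig=3 (7%4)
i=2: r=1+8=9, c=3*2+0=6
col: 2 vs 6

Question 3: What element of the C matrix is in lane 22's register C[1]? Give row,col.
22: gr=5,th=2
[1] (5+0,2*2+1) = (5,5)

5,5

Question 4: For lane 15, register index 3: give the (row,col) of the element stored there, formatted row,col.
lane 15->15/4=3, 15 mod 4=3
i=3  r:3+8->11  c:2·3+1->7

11,7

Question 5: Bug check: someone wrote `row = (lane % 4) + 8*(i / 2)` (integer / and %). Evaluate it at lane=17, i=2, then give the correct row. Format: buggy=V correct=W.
buggy=9 correct=12

`(lane % 4) + 8*(i / 2)`[17,2]->9
lane 17->17/4=4, 17 mod 4=1
i=2  r:4+8->12  c:2·1+0->2
row: 9 vs 12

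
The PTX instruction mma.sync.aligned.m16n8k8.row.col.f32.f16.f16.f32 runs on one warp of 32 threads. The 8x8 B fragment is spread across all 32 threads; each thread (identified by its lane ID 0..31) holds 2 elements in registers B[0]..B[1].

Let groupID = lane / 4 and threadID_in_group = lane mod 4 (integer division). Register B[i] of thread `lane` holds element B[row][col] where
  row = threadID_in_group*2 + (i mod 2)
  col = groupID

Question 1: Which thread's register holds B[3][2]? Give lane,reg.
c=2→G=2  r=3→T=1,p=1
L=2*4+1=9  i=1=1

9,1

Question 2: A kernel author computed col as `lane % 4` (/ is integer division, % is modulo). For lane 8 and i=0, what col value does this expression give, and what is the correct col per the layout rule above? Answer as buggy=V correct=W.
buggy=0 correct=2

`lane % 4`[8,0]->0
lane 8: g=2 (8/4), t=0 (8%4)
i=0: r=0*2+0=0, c=g=2
col: 0 vs 2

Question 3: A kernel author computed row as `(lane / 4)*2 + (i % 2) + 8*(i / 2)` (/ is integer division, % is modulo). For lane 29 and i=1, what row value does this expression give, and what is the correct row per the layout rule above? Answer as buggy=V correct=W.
buggy=15 correct=3

`(lane / 4)*2 + (i % 2) + 8*(i / 2)`[29,1]⇒15
lane 29: gr=7 (29/4), th=1 (29%4)
i=1: r=1*2+1=3, c=gr=7
row: 15 vs 3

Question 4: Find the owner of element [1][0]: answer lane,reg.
c=0→G=0  r=1→T=0,p=1
L=0*4+0=0  i=1=1

0,1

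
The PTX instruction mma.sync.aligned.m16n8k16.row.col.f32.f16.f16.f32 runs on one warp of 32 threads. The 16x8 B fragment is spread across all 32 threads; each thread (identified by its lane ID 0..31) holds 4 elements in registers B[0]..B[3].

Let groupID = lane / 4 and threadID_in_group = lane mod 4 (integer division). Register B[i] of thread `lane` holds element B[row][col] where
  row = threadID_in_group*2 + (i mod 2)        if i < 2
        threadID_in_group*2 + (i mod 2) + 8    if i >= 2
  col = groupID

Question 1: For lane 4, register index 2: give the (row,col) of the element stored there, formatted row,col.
L=4=>grp=4>>2=1, tig=4&3=0
[2]=>row 0·2+0+8=8  col grp=1

8,1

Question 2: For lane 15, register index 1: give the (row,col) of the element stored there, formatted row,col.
7,3

lane 15: G=3 (15/4), T=3 (15%4)
i=1: r=3*2+1+0=7, c=G=3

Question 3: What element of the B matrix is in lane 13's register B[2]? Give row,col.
10,3

13: g=3,t=1
[2] (1*2+0+8,3) = (10,3)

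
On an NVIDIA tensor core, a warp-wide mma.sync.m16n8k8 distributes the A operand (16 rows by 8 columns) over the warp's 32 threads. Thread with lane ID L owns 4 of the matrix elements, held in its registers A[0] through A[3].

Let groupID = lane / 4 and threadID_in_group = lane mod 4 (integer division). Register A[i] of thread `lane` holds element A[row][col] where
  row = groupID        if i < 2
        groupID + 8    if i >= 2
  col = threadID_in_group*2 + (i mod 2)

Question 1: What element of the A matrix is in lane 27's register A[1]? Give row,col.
27: gid=6,tid=3
[1] (6+0,3*2+1) = (6,7)

6,7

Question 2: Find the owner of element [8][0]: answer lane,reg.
0,2

r:8=>grp=0,rB=1  c:0=>tig=0,lo=0
L=0*4+0=0  i=1*2+0=2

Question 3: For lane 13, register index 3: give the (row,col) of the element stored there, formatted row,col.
lane 13: G=3 (13/4), T=1 (13%4)
i=3: r=3+8=11, c=1*2+1=3

11,3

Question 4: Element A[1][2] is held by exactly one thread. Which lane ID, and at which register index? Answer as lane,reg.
r=1⇒gr=1,Rb=0  c=2⇒th=1,odd=0
L=1*4+1=5  i=0*2+0=0

5,0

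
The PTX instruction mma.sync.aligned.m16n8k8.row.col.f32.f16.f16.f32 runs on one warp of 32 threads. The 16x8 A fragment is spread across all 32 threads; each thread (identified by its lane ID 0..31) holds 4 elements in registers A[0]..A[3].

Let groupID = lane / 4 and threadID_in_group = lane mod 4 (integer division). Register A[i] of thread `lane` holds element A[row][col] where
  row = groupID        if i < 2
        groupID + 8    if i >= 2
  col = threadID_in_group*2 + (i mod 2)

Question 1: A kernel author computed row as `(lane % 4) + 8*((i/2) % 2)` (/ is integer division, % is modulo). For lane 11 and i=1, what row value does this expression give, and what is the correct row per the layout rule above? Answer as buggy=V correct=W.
`(lane % 4) + 8*((i/2) % 2)`[11,1]→3
lane 11→11/4=2, 11 mod 4=3
i=1  r:2+0→2  c:2·3+1→7
row: 3 vs 2

buggy=3 correct=2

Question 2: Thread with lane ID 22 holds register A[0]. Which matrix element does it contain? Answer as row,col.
lane 22: gr=5 (22/4), th=2 (22%4)
i=0: r=5+0=5, c=2*2+0=4

5,4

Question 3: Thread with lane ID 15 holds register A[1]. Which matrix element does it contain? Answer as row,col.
lane 15=>15/4=3, 15 mod 4=3
i=1  r:3+0=>3  c:2·3+1=>7

3,7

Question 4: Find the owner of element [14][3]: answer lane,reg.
25,3

r=14→G=6,rhi=1  c=3→T=1,p=1
L=6*4+1=25  i=1*2+1=3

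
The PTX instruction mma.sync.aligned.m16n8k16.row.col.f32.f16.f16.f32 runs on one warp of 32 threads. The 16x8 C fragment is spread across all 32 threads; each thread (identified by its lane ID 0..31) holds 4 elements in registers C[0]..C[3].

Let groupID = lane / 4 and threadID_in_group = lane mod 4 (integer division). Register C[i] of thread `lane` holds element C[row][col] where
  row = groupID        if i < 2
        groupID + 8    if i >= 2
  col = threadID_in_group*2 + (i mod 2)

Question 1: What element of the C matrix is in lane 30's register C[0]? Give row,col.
30: g=7,t=2
[0] (7+0,2*2+0) = (7,4)

7,4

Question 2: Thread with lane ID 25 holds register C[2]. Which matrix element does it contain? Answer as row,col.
25: g=6,t=1
[2] (6+8,1*2+0) = (14,2)

14,2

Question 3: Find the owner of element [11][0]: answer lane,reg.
12,2

r:11=>grp=3,rB=1  c:0=>tig=0,lo=0
L=3*4+0=12  i=1*2+0=2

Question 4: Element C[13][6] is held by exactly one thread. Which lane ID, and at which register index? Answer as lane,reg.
r=13⇒gr=5,Rb=1  c=6⇒th=3,odd=0
L=5*4+3=23  i=1*2+0=2

23,2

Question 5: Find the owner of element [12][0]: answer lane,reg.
16,2

r:12=>grp=4,rB=1  c:0=>tig=0,lo=0
L=4*4+0=16  i=1*2+0=2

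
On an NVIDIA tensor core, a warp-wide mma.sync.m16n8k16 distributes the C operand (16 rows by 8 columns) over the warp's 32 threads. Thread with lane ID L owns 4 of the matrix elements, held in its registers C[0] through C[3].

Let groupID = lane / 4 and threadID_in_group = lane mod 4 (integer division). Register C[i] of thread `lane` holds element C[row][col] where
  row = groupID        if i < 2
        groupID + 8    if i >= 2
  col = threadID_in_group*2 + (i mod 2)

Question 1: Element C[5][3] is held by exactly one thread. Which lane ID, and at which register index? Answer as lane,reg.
21,1

r:5=>grp=5,rB=0  c:3=>tig=1,lo=1
L=5*4+1=21  i=0*2+1=1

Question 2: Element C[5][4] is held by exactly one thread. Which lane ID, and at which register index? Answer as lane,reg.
r:5=>grp=5,rB=0  c:4=>tig=2,lo=0
L=5*4+2=22  i=0*2+0=0

22,0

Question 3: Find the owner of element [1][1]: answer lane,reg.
4,1

r=1⇒gr=1,Rb=0  c=1⇒th=0,odd=1
L=1*4+0=4  i=0*2+1=1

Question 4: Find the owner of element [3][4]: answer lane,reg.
r:3=>grp=3,rB=0  c:4=>tig=2,lo=0
L=3*4+2=14  i=0*2+0=0

14,0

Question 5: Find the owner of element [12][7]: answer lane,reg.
r=12->g=4,rb=1  c=7->t=3,b0=1
L=4*4+3=19  i=1*2+1=3

19,3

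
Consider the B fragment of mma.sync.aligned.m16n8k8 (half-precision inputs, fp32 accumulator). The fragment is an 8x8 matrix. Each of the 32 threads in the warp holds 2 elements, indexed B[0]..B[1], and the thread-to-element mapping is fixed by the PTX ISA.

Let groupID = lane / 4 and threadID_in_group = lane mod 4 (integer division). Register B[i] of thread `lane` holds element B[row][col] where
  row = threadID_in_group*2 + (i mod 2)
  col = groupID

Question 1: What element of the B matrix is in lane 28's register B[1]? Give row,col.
1,7

lane 28=>28/4=7, 28 mod 4=0
i=1  r:2·0+1=>1  c:7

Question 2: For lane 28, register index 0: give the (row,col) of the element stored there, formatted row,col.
0,7

lane 28→28/4=7, 28 mod 4=0
i=0  r:2·0+0→0  c:7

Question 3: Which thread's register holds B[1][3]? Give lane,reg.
c=3⇒gr=3  r=1⇒th=0,odd=1
L=3*4+0=12  i=1=1

12,1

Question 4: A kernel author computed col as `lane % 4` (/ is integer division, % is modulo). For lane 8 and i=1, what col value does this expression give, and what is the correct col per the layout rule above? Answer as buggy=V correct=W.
`lane % 4`[8,1]⇒0
lane 8: gr=2 (8/4), th=0 (8%4)
i=1: r=0*2+1=1, c=gr=2
col: 0 vs 2

buggy=0 correct=2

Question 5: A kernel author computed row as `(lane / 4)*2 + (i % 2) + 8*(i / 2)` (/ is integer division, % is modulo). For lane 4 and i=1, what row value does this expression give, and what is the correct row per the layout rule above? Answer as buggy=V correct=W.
buggy=3 correct=1

`(lane / 4)*2 + (i % 2) + 8*(i / 2)`[4,1]->3
4: gid=1,tid=0
[1] (0*2+1,1) = (1,1)
row: 3 vs 1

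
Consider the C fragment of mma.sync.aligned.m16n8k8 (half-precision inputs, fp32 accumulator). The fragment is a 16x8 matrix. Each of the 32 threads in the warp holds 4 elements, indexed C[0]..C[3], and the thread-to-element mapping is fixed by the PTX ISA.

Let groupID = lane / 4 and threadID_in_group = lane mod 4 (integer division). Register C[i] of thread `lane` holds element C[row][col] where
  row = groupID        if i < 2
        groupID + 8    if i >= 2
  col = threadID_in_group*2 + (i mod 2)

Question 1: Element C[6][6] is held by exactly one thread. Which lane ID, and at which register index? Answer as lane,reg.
r=6⇒gr=6,Rb=0  c=6⇒th=3,odd=0
L=6*4+3=27  i=0*2+0=0

27,0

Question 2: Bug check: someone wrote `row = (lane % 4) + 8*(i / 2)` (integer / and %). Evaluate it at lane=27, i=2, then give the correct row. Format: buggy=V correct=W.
buggy=11 correct=14

`(lane % 4) + 8*(i / 2)`[27,2]⇒11
27: gr=6,th=3
[2] (6+8,3*2+0) = (14,6)
row: 11 vs 14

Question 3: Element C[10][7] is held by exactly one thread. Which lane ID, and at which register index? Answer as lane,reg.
11,3

r=10->g=2,rb=1  c=7->t=3,b0=1
L=2*4+3=11  i=1*2+1=3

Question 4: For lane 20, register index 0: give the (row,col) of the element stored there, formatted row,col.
lane 20->20/4=5, 20 mod 4=0
i=0  r:5+0->5  c:2·0+0->0

5,0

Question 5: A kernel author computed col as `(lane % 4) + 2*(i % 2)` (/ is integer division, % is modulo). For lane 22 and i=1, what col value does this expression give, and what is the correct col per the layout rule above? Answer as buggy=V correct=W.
`(lane % 4) + 2*(i % 2)`[22,1]=>4
L=22=>grp=22>>2=5, tig=22&3=2
[1]=>row 5+0=5  col 2·2+1=5
col: 4 vs 5

buggy=4 correct=5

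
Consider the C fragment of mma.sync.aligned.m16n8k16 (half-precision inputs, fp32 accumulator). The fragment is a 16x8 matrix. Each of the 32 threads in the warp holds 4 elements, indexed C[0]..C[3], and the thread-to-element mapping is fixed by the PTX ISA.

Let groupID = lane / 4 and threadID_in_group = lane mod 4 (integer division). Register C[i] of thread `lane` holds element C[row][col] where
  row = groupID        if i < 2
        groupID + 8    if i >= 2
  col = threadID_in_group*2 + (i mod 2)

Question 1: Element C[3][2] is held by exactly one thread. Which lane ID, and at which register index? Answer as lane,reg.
13,0

r:3=>grp=3,rB=0  c:2=>tig=1,lo=0
L=3*4+1=13  i=0*2+0=0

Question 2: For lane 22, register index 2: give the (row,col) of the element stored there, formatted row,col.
lane 22: g=5 (22/4), t=2 (22%4)
i=2: r=5+8=13, c=2*2+0=4

13,4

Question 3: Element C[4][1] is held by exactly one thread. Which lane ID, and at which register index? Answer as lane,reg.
16,1

r=4->g=4,rb=0  c=1->t=0,b0=1
L=4*4+0=16  i=0*2+1=1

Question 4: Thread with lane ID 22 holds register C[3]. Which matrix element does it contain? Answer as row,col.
13,5

lane 22: gid=5 (22/4), tid=2 (22%4)
i=3: r=5+8=13, c=2*2+1=5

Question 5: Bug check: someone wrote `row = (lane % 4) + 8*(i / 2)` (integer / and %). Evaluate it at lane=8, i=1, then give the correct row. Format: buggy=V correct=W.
buggy=0 correct=2

`(lane % 4) + 8*(i / 2)`[8,1]⇒0
lane 8⇒8/4=2, 8 mod 4=0
i=1  r:2+0⇒2  c:2·0+1⇒1
row: 0 vs 2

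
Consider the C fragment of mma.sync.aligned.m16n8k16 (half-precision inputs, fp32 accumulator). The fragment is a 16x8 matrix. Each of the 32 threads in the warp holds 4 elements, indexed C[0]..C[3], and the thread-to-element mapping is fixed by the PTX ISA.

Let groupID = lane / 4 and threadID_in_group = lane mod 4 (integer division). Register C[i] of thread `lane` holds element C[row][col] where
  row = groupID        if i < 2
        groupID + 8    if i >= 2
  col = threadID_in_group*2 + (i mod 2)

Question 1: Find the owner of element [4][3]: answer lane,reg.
17,1

r: 4->gid=4,r8=0  c: 3->tid=1,i&1=1
L=4*4+1=17  i=0*2+1=1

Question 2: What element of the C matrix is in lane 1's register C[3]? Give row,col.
8,3

lane 1: G=0 (1/4), T=1 (1%4)
i=3: r=0+8=8, c=1*2+1=3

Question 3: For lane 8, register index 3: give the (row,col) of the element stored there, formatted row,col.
L=8→G=8>>2=2, T=8&3=0
[3]→row 2+8=10  col 0·2+1=1

10,1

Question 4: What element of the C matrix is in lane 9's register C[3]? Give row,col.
10,3

L=9→G=9>>2=2, T=9&3=1
[3]→row 2+8=10  col 1·2+1=3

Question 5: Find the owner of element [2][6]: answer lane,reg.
11,0

r: 2->gid=2,r8=0  c: 6->tid=3,i&1=0
L=2*4+3=11  i=0*2+0=0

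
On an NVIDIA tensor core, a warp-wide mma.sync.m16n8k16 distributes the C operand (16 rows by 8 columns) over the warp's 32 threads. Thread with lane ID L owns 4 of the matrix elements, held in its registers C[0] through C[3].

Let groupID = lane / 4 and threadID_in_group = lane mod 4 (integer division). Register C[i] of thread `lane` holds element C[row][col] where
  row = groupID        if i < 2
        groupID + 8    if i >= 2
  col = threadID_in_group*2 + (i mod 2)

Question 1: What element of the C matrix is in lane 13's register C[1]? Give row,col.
3,3

lane 13: gid=3 (13/4), tid=1 (13%4)
i=1: r=3+0=3, c=1*2+1=3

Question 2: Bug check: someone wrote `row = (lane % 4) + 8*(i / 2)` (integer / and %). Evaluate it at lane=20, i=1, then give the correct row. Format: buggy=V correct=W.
`(lane % 4) + 8*(i / 2)`[20,1]=>0
20: grp=5,tig=0
[1] (5+0,0*2+1) = (5,1)
row: 0 vs 5

buggy=0 correct=5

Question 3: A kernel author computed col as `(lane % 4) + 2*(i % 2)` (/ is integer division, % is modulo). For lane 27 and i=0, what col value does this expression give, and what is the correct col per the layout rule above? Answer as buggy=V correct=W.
`(lane % 4) + 2*(i % 2)`[27,0]→3
lane 27: G=6 (27/4), T=3 (27%4)
i=0: r=6+0=6, c=3*2+0=6
col: 3 vs 6

buggy=3 correct=6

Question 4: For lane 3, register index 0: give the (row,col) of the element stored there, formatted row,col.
0,6

lane 3: gr=0 (3/4), th=3 (3%4)
i=0: r=0+0=0, c=3*2+0=6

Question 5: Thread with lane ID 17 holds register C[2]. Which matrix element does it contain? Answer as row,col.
12,2

17: grp=4,tig=1
[2] (4+8,1*2+0) = (12,2)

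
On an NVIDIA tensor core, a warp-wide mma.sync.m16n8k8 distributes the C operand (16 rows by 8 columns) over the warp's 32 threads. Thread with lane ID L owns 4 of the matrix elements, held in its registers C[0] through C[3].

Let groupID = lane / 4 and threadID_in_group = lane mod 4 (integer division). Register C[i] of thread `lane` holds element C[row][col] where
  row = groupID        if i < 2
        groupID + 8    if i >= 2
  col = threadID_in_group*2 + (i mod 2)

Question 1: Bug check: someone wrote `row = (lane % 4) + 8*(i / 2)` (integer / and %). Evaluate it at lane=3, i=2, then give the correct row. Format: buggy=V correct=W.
buggy=11 correct=8

`(lane % 4) + 8*(i / 2)`[3,2]⇒11
3: gr=0,th=3
[2] (0+8,3*2+0) = (8,6)
row: 11 vs 8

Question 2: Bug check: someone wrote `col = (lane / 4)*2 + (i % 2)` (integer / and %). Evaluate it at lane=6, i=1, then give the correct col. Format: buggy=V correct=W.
buggy=3 correct=5

`(lane / 4)*2 + (i % 2)`[6,1]->3
6: g=1,t=2
[1] (1+0,2*2+1) = (1,5)
col: 3 vs 5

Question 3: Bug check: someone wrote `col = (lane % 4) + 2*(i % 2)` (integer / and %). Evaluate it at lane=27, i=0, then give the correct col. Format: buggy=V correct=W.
buggy=3 correct=6

`(lane % 4) + 2*(i % 2)`[27,0]⇒3
27: gr=6,th=3
[0] (6+0,3*2+0) = (6,6)
col: 3 vs 6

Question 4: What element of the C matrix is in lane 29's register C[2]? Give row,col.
15,2

lane 29: g=7 (29/4), t=1 (29%4)
i=2: r=7+8=15, c=1*2+0=2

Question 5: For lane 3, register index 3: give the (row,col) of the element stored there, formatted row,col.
3: g=0,t=3
[3] (0+8,3*2+1) = (8,7)

8,7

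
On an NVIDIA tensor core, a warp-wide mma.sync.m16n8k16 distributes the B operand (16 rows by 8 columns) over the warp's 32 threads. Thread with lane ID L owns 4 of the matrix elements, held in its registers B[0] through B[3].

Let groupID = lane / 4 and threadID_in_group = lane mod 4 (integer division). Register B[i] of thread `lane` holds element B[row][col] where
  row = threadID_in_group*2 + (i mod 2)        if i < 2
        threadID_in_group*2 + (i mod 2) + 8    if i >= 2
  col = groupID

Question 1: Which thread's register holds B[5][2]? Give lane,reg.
c=2->g=2  r=5->rb=0,t=2,b0=1
L=2*4+2=10  i=0*2+1=1

10,1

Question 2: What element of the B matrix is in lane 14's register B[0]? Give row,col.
14: G=3,T=2
[0] (2*2+0+0,3) = (4,3)

4,3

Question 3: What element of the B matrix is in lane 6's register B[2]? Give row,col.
12,1

6: gid=1,tid=2
[2] (2*2+0+8,1) = (12,1)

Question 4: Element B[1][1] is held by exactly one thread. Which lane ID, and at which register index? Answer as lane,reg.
4,1

c=1→G=1  r=1→rhi=0,T=0,p=1
L=1*4+0=4  i=0*2+1=1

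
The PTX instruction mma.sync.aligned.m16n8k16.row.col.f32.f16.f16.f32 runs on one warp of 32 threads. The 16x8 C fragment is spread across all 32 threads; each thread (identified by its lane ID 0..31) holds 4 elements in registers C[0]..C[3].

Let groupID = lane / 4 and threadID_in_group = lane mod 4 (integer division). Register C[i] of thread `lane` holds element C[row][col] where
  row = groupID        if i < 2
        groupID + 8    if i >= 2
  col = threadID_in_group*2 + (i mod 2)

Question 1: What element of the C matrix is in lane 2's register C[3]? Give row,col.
lane 2: grp=0 (2/4), tig=2 (2%4)
i=3: r=0+8=8, c=2*2+1=5

8,5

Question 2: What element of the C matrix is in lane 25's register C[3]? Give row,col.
lane 25->25/4=6, 25 mod 4=1
i=3  r:6+8->14  c:2·1+1->3

14,3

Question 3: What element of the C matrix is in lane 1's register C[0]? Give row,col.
lane 1->1/4=0, 1 mod 4=1
i=0  r:0+0->0  c:2·1+0->2

0,2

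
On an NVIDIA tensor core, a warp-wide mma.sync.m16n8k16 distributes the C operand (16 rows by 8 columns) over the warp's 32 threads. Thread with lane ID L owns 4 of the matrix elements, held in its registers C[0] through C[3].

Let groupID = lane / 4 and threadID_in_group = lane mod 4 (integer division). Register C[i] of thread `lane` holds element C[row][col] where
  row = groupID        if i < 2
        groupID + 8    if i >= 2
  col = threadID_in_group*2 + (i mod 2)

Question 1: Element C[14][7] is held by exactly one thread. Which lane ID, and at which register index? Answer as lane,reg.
r:14=>grp=6,rB=1  c:7=>tig=3,lo=1
L=6*4+3=27  i=1*2+1=3

27,3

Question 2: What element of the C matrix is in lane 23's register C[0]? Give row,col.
5,6

lane 23→23/4=5, 23 mod 4=3
i=0  r:5+0→5  c:2·3+0→6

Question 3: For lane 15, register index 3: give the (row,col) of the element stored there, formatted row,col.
L=15->g=15>>2=3, t=15&3=3
[3]->row 3+8=11  col 3·2+1=7

11,7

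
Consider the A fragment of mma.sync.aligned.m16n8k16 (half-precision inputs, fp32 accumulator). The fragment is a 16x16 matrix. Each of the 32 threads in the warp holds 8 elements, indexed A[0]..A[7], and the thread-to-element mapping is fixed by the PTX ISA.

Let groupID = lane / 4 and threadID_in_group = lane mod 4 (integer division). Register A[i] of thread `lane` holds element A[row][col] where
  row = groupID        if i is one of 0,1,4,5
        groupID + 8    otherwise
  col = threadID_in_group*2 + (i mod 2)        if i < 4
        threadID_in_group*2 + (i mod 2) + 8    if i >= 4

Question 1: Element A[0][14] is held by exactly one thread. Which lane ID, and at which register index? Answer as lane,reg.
3,4

r=0→G=0,rhi=0  c=14→chi=1,T=3,p=0
L=0*4+3=3  i=1*4+0*2+0=4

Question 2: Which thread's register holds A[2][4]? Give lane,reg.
r=2⇒gr=2,Rb=0  c=4⇒Cb=0,th=2,odd=0
L=2*4+2=10  i=0*4+0*2+0=0

10,0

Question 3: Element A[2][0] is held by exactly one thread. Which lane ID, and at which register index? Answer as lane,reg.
r=2→G=2,rhi=0  c=0→chi=0,T=0,p=0
L=2*4+0=8  i=0*4+0*2+0=0

8,0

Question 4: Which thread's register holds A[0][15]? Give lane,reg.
3,5

r=0→G=0,rhi=0  c=15→chi=1,T=3,p=1
L=0*4+3=3  i=1*4+0*2+1=5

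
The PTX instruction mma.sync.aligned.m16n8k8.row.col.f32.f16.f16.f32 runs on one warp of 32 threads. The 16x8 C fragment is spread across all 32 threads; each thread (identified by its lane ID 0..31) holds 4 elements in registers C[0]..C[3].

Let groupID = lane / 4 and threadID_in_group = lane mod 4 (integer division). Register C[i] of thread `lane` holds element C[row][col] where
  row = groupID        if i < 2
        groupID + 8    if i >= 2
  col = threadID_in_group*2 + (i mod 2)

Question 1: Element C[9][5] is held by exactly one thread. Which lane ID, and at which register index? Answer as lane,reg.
r=9→G=1,rhi=1  c=5→T=2,p=1
L=1*4+2=6  i=1*2+1=3

6,3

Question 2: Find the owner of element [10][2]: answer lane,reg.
r: 10->gid=2,r8=1  c: 2->tid=1,i&1=0
L=2*4+1=9  i=1*2+0=2

9,2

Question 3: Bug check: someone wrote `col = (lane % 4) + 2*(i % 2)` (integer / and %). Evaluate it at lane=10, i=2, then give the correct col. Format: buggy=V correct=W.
`(lane % 4) + 2*(i % 2)`[10,2]->2
lane 10: gid=2 (10/4), tid=2 (10%4)
i=2: r=2+8=10, c=2*2+0=4
col: 2 vs 4

buggy=2 correct=4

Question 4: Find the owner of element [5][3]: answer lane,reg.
r=5→G=5,rhi=0  c=3→T=1,p=1
L=5*4+1=21  i=0*2+1=1

21,1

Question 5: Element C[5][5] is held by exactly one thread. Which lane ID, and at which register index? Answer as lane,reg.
r=5->g=5,rb=0  c=5->t=2,b0=1
L=5*4+2=22  i=0*2+1=1

22,1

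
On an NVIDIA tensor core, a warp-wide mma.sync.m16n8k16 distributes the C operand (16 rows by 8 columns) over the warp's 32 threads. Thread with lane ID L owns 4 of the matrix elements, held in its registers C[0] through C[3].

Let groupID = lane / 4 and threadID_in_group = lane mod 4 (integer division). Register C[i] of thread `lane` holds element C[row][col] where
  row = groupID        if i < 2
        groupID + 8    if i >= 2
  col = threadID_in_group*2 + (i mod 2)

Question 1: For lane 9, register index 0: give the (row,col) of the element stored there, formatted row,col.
2,2

lane 9→9/4=2, 9 mod 4=1
i=0  r:2+0→2  c:2·1+0→2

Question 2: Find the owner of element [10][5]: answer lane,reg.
r=10→G=2,rhi=1  c=5→T=2,p=1
L=2*4+2=10  i=1*2+1=3

10,3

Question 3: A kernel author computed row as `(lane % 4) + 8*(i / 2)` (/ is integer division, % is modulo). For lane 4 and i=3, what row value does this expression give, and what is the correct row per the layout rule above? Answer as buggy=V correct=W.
`(lane % 4) + 8*(i / 2)`[4,3]=>8
lane 4=>4/4=1, 4 mod 4=0
i=3  r:1+8=>9  c:2·0+1=>1
row: 8 vs 9

buggy=8 correct=9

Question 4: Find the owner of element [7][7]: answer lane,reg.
r=7⇒gr=7,Rb=0  c=7⇒th=3,odd=1
L=7*4+3=31  i=0*2+1=1

31,1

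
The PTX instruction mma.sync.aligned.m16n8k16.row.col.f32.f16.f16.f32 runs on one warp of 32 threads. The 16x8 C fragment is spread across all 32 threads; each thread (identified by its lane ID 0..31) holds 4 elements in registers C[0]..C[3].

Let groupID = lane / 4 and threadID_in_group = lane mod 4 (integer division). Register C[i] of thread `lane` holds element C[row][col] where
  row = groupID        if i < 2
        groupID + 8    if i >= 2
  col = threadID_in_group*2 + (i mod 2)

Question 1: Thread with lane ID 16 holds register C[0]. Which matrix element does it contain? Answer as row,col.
4,0

L=16->g=16>>2=4, t=16&3=0
[0]->row 4+0=4  col 0·2+0=0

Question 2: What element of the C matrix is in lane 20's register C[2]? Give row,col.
13,0

lane 20→20/4=5, 20 mod 4=0
i=2  r:5+8→13  c:2·0+0→0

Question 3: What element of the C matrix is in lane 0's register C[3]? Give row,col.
L=0⇒gr=0>>2=0, th=0&3=0
[3]⇒row 0+8=8  col 0·2+1=1

8,1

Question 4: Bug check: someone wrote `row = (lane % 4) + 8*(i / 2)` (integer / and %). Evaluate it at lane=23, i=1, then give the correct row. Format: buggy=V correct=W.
`(lane % 4) + 8*(i / 2)`[23,1]=>3
L=23=>grp=23>>2=5, tig=23&3=3
[1]=>row 5+0=5  col 3·2+1=7
row: 3 vs 5

buggy=3 correct=5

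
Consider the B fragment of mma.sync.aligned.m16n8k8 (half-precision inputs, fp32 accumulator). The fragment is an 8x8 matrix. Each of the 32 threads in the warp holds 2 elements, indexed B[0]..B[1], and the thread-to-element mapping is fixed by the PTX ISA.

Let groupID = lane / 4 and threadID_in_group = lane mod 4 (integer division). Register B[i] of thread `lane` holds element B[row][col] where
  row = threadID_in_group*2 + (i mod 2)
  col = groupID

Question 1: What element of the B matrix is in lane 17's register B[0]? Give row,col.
17: G=4,T=1
[0] (1*2+0,4) = (2,4)

2,4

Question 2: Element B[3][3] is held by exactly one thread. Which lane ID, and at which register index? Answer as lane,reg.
c=3→G=3  r=3→T=1,p=1
L=3*4+1=13  i=1=1

13,1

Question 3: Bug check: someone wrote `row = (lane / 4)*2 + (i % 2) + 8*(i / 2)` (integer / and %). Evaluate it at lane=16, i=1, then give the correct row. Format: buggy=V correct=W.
buggy=9 correct=1

`(lane / 4)*2 + (i % 2) + 8*(i / 2)`[16,1]→9
16: G=4,T=0
[1] (0*2+1,4) = (1,4)
row: 9 vs 1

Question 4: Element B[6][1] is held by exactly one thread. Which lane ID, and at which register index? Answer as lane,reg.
c=1→G=1  r=6→T=3,p=0
L=1*4+3=7  i=0=0

7,0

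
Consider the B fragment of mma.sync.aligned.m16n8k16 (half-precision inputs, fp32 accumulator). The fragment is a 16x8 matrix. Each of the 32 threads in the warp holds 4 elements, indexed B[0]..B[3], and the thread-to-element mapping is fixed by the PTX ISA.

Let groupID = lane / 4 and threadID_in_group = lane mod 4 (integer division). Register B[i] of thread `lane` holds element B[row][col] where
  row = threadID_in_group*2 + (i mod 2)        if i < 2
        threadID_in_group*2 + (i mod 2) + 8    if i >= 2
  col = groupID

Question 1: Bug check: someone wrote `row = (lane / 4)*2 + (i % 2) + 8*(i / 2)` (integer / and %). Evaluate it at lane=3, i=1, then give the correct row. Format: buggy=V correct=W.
`(lane / 4)*2 + (i % 2) + 8*(i / 2)`[3,1]->1
lane 3->3/4=0, 3 mod 4=3
i=1  r:2·3+1+0->7  c:0
row: 1 vs 7

buggy=1 correct=7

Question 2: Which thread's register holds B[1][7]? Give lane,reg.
c=7⇒gr=7  r=1⇒Rb=0,th=0,odd=1
L=7*4+0=28  i=0*2+1=1

28,1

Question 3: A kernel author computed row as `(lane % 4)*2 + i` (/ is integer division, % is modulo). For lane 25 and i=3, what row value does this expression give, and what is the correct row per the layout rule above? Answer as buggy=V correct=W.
buggy=5 correct=11

`(lane % 4)*2 + i`[25,3]⇒5
25: gr=6,th=1
[3] (1*2+1+8,6) = (11,6)
row: 5 vs 11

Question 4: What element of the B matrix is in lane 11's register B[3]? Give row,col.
lane 11: gid=2 (11/4), tid=3 (11%4)
i=3: r=3*2+1+8=15, c=gid=2

15,2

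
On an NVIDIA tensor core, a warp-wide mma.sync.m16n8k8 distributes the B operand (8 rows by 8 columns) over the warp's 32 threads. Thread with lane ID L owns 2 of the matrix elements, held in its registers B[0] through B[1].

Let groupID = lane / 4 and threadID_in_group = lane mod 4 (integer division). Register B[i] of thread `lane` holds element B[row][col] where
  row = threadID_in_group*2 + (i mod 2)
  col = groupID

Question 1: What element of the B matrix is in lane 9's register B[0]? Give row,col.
2,2

lane 9: grp=2 (9/4), tig=1 (9%4)
i=0: r=1*2+0=2, c=grp=2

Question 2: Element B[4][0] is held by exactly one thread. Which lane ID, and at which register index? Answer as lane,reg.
c:0=>grp=0  r:4=>tig=2,lo=0
L=0*4+2=2  i=0=0

2,0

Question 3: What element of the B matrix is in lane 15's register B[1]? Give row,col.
lane 15: G=3 (15/4), T=3 (15%4)
i=1: r=3*2+1=7, c=G=3

7,3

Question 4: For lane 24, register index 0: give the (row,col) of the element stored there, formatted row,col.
24: grp=6,tig=0
[0] (0*2+0,6) = (0,6)

0,6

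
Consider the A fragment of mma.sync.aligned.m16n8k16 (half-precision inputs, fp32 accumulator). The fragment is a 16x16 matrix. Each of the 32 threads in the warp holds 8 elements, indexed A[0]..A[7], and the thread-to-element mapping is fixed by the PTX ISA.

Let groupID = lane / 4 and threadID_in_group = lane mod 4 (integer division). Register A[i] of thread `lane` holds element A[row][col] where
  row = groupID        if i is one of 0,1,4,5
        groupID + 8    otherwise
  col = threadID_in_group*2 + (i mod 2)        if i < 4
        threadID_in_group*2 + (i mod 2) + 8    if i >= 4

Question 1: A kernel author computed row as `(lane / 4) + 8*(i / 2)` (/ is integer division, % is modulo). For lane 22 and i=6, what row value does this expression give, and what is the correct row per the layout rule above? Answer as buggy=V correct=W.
buggy=29 correct=13

`(lane / 4) + 8*(i / 2)`[22,6]->29
22: g=5,t=2
[6] (5+8,2*2+0+8) = (13,12)
row: 29 vs 13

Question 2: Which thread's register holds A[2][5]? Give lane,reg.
r:2=>grp=2,rB=0  c:5=>cB=0,tig=2,lo=1
L=2*4+2=10  i=0*4+0*2+1=1

10,1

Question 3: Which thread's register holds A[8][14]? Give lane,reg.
r=8→G=0,rhi=1  c=14→chi=1,T=3,p=0
L=0*4+3=3  i=1*4+1*2+0=6

3,6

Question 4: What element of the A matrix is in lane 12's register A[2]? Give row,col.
lane 12=>12/4=3, 12 mod 4=0
i=2  r:3+8=>11  c:2·0+0+0=>0

11,0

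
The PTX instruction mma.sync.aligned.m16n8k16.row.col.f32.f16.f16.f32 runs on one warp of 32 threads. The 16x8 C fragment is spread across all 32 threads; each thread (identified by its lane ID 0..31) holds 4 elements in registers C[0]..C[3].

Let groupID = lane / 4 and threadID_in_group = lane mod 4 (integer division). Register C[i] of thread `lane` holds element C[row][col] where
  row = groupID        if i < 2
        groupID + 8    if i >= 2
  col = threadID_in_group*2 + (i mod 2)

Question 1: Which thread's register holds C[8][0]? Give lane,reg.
0,2

r:8=>grp=0,rB=1  c:0=>tig=0,lo=0
L=0*4+0=0  i=1*2+0=2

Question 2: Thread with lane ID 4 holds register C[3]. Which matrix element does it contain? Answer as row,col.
9,1

lane 4: gid=1 (4/4), tid=0 (4%4)
i=3: r=1+8=9, c=0*2+1=1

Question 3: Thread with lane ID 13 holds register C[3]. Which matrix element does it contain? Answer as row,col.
L=13⇒gr=13>>2=3, th=13&3=1
[3]⇒row 3+8=11  col 1·2+1=3

11,3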